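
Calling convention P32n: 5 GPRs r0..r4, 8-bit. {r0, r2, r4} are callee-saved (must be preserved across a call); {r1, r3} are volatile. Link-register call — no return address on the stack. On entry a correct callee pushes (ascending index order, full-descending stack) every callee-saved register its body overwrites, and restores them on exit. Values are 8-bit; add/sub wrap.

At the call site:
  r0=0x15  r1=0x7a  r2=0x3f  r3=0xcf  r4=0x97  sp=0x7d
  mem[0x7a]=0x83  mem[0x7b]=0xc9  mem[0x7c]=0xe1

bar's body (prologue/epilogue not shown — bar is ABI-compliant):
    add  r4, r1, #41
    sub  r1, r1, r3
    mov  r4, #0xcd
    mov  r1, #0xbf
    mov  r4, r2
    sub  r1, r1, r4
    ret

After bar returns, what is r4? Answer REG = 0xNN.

prologue: push r4 -> mem[0x7c]=0x97, sp=0x7c
body[0] add  r4, r1, #41 -> r4=0xa3
body[1] sub  r1, r1, r3 -> r1=0xab
body[2] mov  r4, #0xcd -> r4=0xcd
body[3] mov  r1, #0xbf -> r1=0xbf
body[4] mov  r4, r2 -> r4=0x3f
body[5] sub  r1, r1, r4 -> r1=0x80
epilogue: pop r4=0x97, sp=0x7d
r4 is callee-saved -> restored

REG = 0x97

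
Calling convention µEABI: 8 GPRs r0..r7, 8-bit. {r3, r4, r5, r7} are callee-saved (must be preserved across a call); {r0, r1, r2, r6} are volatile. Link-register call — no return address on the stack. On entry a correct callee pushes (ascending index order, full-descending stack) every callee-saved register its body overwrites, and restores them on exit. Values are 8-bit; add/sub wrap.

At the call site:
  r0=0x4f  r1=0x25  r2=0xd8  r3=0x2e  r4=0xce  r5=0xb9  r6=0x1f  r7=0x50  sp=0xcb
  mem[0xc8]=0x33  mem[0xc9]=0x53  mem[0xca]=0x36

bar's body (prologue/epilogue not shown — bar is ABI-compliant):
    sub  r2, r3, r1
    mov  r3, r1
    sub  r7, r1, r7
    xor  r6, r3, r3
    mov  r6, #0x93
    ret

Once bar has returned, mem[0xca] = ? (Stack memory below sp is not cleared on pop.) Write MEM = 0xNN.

prologue: push r3 -> mem[0xca]=0x2e, sp=0xca
prologue: push r7 -> mem[0xc9]=0x50, sp=0xc9
body[0] sub  r2, r3, r1 -> r2=0x09
body[1] mov  r3, r1 -> r3=0x25
body[2] sub  r7, r1, r7 -> r7=0xd5
body[3] xor  r6, r3, r3 -> r6=0x00
body[4] mov  r6, #0x93 -> r6=0x93
epilogue: pop r7=0x50, sp=0xca
epilogue: pop r3=0x2e, sp=0xcb
prologue pushed ['r3', 'r7'] at ['0xca', '0xc9']

MEM = 0x2e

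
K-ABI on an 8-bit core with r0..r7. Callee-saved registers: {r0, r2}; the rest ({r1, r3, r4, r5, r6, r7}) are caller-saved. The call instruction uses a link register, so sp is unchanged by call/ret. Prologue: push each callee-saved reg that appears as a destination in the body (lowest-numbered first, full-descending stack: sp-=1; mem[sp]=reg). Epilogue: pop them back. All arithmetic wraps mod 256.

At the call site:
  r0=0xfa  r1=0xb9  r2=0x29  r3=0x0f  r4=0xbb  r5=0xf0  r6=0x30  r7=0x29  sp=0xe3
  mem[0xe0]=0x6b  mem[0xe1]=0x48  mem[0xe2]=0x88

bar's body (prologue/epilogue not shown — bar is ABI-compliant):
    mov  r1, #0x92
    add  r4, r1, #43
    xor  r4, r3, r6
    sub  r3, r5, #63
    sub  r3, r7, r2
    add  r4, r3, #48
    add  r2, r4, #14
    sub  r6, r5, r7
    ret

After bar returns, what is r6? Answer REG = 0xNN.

prologue: push r2 -> mem[0xe2]=0x29, sp=0xe2
body[0] mov  r1, #0x92 -> r1=0x92
body[1] add  r4, r1, #43 -> r4=0xbd
body[2] xor  r4, r3, r6 -> r4=0x3f
body[3] sub  r3, r5, #63 -> r3=0xb1
body[4] sub  r3, r7, r2 -> r3=0x00
body[5] add  r4, r3, #48 -> r4=0x30
body[6] add  r2, r4, #14 -> r2=0x3e
body[7] sub  r6, r5, r7 -> r6=0xc7
epilogue: pop r2=0x29, sp=0xe3
r6 is caller-saved -> body value

REG = 0xc7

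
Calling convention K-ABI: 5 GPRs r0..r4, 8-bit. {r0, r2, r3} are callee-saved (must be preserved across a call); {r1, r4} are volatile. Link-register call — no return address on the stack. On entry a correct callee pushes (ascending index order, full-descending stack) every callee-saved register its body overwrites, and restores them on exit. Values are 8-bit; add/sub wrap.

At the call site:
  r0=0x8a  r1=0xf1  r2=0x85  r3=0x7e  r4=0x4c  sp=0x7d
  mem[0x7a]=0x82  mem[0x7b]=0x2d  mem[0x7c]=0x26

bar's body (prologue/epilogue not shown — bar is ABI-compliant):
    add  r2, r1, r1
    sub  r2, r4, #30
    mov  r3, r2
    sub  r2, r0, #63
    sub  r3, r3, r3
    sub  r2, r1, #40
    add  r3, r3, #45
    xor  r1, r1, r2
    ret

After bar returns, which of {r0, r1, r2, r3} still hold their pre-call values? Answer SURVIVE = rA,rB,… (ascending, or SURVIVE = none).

SURVIVE = r0,r2,r3

prologue: push r2 → mem[0x7c]=0x85, sp=0x7c
prologue: push r3 → mem[0x7b]=0x7e, sp=0x7b
body[0] add  r2, r1, r1 → r2=0xe2
body[1] sub  r2, r4, #30 → r2=0x2e
body[2] mov  r3, r2 → r3=0x2e
body[3] sub  r2, r0, #63 → r2=0x4b
body[4] sub  r3, r3, r3 → r3=0x00
body[5] sub  r2, r1, #40 → r2=0xc9
body[6] add  r3, r3, #45 → r3=0x2d
body[7] xor  r1, r1, r2 → r1=0x38
epilogue: pop r3=0x7e, sp=0x7c
epilogue: pop r2=0x85, sp=0x7d
r0: callee-saved, written=False
r1: caller-saved, written=True
r2: callee-saved, written=True
r3: callee-saved, written=True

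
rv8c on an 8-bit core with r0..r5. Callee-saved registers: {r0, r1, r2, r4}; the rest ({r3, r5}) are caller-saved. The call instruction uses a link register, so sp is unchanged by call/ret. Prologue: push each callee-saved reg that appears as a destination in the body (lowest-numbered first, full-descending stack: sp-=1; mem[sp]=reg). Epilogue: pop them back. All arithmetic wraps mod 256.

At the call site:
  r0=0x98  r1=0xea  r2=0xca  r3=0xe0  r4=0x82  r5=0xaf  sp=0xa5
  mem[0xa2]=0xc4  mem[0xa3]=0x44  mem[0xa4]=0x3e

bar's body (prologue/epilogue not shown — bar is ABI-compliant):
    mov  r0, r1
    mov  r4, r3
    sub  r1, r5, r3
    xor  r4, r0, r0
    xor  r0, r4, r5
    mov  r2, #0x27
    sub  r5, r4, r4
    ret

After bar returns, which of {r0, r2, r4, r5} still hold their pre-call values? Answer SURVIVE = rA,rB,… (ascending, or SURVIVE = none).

SURVIVE = r0,r2,r4

prologue: push r0 → mem[0xa4]=0x98, sp=0xa4
prologue: push r1 → mem[0xa3]=0xea, sp=0xa3
prologue: push r2 → mem[0xa2]=0xca, sp=0xa2
prologue: push r4 → mem[0xa1]=0x82, sp=0xa1
body[0] mov  r0, r1 → r0=0xea
body[1] mov  r4, r3 → r4=0xe0
body[2] sub  r1, r5, r3 → r1=0xcf
body[3] xor  r4, r0, r0 → r4=0x00
body[4] xor  r0, r4, r5 → r0=0xaf
body[5] mov  r2, #0x27 → r2=0x27
body[6] sub  r5, r4, r4 → r5=0x00
epilogue: pop r4=0x82, sp=0xa2
epilogue: pop r2=0xca, sp=0xa3
epilogue: pop r1=0xea, sp=0xa4
epilogue: pop r0=0x98, sp=0xa5
r0: callee-saved, written=True
r2: callee-saved, written=True
r4: callee-saved, written=True
r5: caller-saved, written=True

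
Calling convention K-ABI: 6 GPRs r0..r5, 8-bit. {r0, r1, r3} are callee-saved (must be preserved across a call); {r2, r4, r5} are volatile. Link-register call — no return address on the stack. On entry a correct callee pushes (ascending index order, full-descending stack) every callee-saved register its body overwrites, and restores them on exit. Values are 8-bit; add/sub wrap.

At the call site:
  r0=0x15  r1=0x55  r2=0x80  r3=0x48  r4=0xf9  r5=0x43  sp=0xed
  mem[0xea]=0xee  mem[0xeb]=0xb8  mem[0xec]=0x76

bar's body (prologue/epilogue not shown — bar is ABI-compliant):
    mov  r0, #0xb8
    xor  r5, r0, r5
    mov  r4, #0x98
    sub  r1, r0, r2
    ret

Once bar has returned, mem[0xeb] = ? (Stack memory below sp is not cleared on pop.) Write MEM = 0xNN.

MEM = 0x55

prologue: push r0 → mem[0xec]=0x15, sp=0xec
prologue: push r1 → mem[0xeb]=0x55, sp=0xeb
body[0] mov  r0, #0xb8 → r0=0xb8
body[1] xor  r5, r0, r5 → r5=0xfb
body[2] mov  r4, #0x98 → r4=0x98
body[3] sub  r1, r0, r2 → r1=0x38
epilogue: pop r1=0x55, sp=0xec
epilogue: pop r0=0x15, sp=0xed
prologue pushed ['r0', 'r1'] at ['0xec', '0xeb']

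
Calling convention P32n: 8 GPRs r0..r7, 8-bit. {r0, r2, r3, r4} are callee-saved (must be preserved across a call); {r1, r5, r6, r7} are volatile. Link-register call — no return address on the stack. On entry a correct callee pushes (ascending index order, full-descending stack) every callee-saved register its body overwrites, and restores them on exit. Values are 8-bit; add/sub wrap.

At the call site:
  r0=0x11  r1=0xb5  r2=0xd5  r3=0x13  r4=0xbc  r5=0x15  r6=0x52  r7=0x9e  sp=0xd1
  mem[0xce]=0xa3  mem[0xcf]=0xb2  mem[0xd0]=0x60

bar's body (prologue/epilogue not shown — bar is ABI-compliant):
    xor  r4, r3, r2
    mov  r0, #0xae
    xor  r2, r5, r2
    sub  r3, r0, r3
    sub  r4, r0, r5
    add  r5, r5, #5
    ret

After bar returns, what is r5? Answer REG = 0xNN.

prologue: push r0 → mem[0xd0]=0x11, sp=0xd0
prologue: push r2 → mem[0xcf]=0xd5, sp=0xcf
prologue: push r3 → mem[0xce]=0x13, sp=0xce
prologue: push r4 → mem[0xcd]=0xbc, sp=0xcd
body[0] xor  r4, r3, r2 → r4=0xc6
body[1] mov  r0, #0xae → r0=0xae
body[2] xor  r2, r5, r2 → r2=0xc0
body[3] sub  r3, r0, r3 → r3=0x9b
body[4] sub  r4, r0, r5 → r4=0x99
body[5] add  r5, r5, #5 → r5=0x1a
epilogue: pop r4=0xbc, sp=0xce
epilogue: pop r3=0x13, sp=0xcf
epilogue: pop r2=0xd5, sp=0xd0
epilogue: pop r0=0x11, sp=0xd1
r5 is caller-saved → body value

REG = 0x1a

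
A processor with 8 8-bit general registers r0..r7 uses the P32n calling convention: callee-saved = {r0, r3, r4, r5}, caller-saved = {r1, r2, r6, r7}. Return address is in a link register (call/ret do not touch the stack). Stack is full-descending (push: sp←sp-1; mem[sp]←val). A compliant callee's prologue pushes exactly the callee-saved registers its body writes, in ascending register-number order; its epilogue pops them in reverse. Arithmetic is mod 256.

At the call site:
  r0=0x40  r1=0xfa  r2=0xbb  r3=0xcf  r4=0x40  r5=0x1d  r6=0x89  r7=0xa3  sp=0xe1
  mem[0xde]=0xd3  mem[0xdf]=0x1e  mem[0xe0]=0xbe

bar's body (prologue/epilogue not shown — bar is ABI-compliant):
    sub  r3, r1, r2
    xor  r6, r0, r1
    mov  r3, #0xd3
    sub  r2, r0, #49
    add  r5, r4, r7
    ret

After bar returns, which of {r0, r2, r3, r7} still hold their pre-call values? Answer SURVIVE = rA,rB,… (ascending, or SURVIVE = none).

SURVIVE = r0,r3,r7

prologue: push r3 → mem[0xe0]=0xcf, sp=0xe0
prologue: push r5 → mem[0xdf]=0x1d, sp=0xdf
body[0] sub  r3, r1, r2 → r3=0x3f
body[1] xor  r6, r0, r1 → r6=0xba
body[2] mov  r3, #0xd3 → r3=0xd3
body[3] sub  r2, r0, #49 → r2=0x0f
body[4] add  r5, r4, r7 → r5=0xe3
epilogue: pop r5=0x1d, sp=0xe0
epilogue: pop r3=0xcf, sp=0xe1
r0: callee-saved, written=False
r2: caller-saved, written=True
r3: callee-saved, written=True
r7: caller-saved, written=False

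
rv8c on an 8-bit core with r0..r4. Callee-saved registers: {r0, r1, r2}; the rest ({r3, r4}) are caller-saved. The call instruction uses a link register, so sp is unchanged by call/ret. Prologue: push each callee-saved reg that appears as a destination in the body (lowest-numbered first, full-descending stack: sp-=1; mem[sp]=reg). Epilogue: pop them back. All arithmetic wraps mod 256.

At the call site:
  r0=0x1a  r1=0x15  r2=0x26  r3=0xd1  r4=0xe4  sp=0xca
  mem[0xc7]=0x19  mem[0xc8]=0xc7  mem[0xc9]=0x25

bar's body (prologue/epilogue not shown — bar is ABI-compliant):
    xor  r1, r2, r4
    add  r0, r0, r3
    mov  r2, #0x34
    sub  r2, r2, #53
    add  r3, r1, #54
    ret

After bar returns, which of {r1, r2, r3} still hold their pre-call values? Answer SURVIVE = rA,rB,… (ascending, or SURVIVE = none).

SURVIVE = r1,r2

prologue: push r0 → mem[0xc9]=0x1a, sp=0xc9
prologue: push r1 → mem[0xc8]=0x15, sp=0xc8
prologue: push r2 → mem[0xc7]=0x26, sp=0xc7
body[0] xor  r1, r2, r4 → r1=0xc2
body[1] add  r0, r0, r3 → r0=0xeb
body[2] mov  r2, #0x34 → r2=0x34
body[3] sub  r2, r2, #53 → r2=0xff
body[4] add  r3, r1, #54 → r3=0xf8
epilogue: pop r2=0x26, sp=0xc8
epilogue: pop r1=0x15, sp=0xc9
epilogue: pop r0=0x1a, sp=0xca
r1: callee-saved, written=True
r2: callee-saved, written=True
r3: caller-saved, written=True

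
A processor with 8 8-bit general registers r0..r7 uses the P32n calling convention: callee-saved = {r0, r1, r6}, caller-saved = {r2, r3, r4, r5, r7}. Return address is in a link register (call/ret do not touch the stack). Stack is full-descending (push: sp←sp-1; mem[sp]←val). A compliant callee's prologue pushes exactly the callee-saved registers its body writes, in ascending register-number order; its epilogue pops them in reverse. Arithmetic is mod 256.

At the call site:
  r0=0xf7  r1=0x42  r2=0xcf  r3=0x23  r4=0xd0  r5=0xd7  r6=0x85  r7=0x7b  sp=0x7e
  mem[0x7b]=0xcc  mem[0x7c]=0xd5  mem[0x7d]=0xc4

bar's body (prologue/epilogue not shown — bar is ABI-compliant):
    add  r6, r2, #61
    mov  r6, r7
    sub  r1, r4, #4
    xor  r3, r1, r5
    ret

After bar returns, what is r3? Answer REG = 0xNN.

REG = 0x1b

prologue: push r1 -> mem[0x7d]=0x42, sp=0x7d
prologue: push r6 -> mem[0x7c]=0x85, sp=0x7c
body[0] add  r6, r2, #61 -> r6=0x0c
body[1] mov  r6, r7 -> r6=0x7b
body[2] sub  r1, r4, #4 -> r1=0xcc
body[3] xor  r3, r1, r5 -> r3=0x1b
epilogue: pop r6=0x85, sp=0x7d
epilogue: pop r1=0x42, sp=0x7e
r3 is caller-saved -> body value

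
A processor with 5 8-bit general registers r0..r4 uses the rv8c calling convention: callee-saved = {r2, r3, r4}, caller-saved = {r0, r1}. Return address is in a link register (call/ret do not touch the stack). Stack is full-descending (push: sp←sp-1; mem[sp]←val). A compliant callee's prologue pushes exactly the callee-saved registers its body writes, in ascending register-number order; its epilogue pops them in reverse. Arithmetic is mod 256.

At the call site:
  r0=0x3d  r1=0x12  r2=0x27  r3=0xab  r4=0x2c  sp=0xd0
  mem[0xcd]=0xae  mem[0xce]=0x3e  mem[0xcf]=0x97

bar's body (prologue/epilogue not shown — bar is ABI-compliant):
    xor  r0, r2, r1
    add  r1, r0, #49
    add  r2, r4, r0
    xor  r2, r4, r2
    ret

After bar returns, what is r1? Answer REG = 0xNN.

prologue: push r2 -> mem[0xcf]=0x27, sp=0xcf
body[0] xor  r0, r2, r1 -> r0=0x35
body[1] add  r1, r0, #49 -> r1=0x66
body[2] add  r2, r4, r0 -> r2=0x61
body[3] xor  r2, r4, r2 -> r2=0x4d
epilogue: pop r2=0x27, sp=0xd0
r1 is caller-saved -> body value

REG = 0x66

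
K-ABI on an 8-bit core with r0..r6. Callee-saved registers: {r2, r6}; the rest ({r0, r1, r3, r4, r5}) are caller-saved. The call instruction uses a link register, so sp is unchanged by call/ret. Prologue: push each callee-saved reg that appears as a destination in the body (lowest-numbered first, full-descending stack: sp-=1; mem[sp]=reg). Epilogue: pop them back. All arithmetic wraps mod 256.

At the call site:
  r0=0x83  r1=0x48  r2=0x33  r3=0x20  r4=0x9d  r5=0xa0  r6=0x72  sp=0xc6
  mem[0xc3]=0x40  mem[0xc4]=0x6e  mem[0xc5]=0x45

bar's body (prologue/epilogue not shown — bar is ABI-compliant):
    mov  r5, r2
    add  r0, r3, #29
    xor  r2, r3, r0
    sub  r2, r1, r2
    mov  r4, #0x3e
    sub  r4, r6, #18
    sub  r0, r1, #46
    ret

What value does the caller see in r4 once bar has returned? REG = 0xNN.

prologue: push r2 → mem[0xc5]=0x33, sp=0xc5
body[0] mov  r5, r2 → r5=0x33
body[1] add  r0, r3, #29 → r0=0x3d
body[2] xor  r2, r3, r0 → r2=0x1d
body[3] sub  r2, r1, r2 → r2=0x2b
body[4] mov  r4, #0x3e → r4=0x3e
body[5] sub  r4, r6, #18 → r4=0x60
body[6] sub  r0, r1, #46 → r0=0x1a
epilogue: pop r2=0x33, sp=0xc6
r4 is caller-saved → body value

REG = 0x60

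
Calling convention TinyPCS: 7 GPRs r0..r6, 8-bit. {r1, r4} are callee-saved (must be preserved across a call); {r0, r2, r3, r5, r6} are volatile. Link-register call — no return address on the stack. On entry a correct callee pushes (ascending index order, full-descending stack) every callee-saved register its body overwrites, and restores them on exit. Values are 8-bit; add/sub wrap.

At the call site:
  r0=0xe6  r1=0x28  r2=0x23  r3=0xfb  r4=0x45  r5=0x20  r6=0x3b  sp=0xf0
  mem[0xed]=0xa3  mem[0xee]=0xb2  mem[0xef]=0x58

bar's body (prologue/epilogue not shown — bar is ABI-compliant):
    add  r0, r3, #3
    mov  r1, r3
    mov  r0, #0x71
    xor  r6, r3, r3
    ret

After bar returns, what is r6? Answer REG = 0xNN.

REG = 0x00

prologue: push r1 -> mem[0xef]=0x28, sp=0xef
body[0] add  r0, r3, #3 -> r0=0xfe
body[1] mov  r1, r3 -> r1=0xfb
body[2] mov  r0, #0x71 -> r0=0x71
body[3] xor  r6, r3, r3 -> r6=0x00
epilogue: pop r1=0x28, sp=0xf0
r6 is caller-saved -> body value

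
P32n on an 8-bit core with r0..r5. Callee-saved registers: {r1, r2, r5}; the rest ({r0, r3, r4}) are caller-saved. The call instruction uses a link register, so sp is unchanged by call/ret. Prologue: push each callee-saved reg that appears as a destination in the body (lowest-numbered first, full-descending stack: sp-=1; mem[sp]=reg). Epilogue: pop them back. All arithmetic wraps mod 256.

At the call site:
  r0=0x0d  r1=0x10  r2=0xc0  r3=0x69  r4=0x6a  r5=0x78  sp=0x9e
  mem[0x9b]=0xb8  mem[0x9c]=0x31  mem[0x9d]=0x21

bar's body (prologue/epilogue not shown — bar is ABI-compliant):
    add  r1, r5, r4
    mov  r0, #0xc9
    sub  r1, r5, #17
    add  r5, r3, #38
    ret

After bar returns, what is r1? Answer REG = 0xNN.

REG = 0x10

prologue: push r1 -> mem[0x9d]=0x10, sp=0x9d
prologue: push r5 -> mem[0x9c]=0x78, sp=0x9c
body[0] add  r1, r5, r4 -> r1=0xe2
body[1] mov  r0, #0xc9 -> r0=0xc9
body[2] sub  r1, r5, #17 -> r1=0x67
body[3] add  r5, r3, #38 -> r5=0x8f
epilogue: pop r5=0x78, sp=0x9d
epilogue: pop r1=0x10, sp=0x9e
r1 is callee-saved -> restored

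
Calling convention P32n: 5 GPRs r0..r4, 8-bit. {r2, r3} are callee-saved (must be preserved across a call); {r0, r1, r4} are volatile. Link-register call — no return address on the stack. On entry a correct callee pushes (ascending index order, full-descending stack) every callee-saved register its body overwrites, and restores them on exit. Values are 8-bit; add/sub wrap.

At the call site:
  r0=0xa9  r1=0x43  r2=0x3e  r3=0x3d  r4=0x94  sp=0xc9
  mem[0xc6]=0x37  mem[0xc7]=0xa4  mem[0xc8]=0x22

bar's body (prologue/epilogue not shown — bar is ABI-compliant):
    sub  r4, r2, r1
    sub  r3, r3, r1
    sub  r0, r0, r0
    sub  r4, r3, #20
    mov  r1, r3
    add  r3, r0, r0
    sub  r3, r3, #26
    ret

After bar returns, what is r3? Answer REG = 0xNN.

prologue: push r3 → mem[0xc8]=0x3d, sp=0xc8
body[0] sub  r4, r2, r1 → r4=0xfb
body[1] sub  r3, r3, r1 → r3=0xfa
body[2] sub  r0, r0, r0 → r0=0x00
body[3] sub  r4, r3, #20 → r4=0xe6
body[4] mov  r1, r3 → r1=0xfa
body[5] add  r3, r0, r0 → r3=0x00
body[6] sub  r3, r3, #26 → r3=0xe6
epilogue: pop r3=0x3d, sp=0xc9
r3 is callee-saved → restored

REG = 0x3d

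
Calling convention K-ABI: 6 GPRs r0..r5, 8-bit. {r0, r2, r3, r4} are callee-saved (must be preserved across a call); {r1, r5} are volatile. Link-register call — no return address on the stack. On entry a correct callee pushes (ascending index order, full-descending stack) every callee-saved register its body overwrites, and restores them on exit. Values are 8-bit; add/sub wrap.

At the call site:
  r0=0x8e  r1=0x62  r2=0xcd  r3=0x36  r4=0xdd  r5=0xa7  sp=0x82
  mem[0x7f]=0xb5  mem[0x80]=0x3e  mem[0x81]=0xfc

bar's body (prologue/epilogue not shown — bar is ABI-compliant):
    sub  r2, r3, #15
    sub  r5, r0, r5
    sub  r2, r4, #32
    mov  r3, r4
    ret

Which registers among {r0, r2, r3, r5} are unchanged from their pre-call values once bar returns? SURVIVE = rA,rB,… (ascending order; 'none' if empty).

SURVIVE = r0,r2,r3

prologue: push r2 -> mem[0x81]=0xcd, sp=0x81
prologue: push r3 -> mem[0x80]=0x36, sp=0x80
body[0] sub  r2, r3, #15 -> r2=0x27
body[1] sub  r5, r0, r5 -> r5=0xe7
body[2] sub  r2, r4, #32 -> r2=0xbd
body[3] mov  r3, r4 -> r3=0xdd
epilogue: pop r3=0x36, sp=0x81
epilogue: pop r2=0xcd, sp=0x82
r0: callee-saved, written=False
r2: callee-saved, written=True
r3: callee-saved, written=True
r5: caller-saved, written=True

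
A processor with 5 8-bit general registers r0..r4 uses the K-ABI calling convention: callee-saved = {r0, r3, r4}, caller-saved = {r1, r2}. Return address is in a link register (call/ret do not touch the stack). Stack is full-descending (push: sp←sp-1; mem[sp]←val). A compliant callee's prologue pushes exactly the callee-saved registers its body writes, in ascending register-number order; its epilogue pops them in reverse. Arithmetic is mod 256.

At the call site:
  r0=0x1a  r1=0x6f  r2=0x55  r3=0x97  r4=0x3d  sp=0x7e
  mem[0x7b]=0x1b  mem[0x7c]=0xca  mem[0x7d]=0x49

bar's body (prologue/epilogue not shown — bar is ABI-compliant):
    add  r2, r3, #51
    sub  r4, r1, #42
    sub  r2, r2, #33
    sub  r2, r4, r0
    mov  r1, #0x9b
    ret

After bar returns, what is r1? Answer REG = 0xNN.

REG = 0x9b

prologue: push r4 → mem[0x7d]=0x3d, sp=0x7d
body[0] add  r2, r3, #51 → r2=0xca
body[1] sub  r4, r1, #42 → r4=0x45
body[2] sub  r2, r2, #33 → r2=0xa9
body[3] sub  r2, r4, r0 → r2=0x2b
body[4] mov  r1, #0x9b → r1=0x9b
epilogue: pop r4=0x3d, sp=0x7e
r1 is caller-saved → body value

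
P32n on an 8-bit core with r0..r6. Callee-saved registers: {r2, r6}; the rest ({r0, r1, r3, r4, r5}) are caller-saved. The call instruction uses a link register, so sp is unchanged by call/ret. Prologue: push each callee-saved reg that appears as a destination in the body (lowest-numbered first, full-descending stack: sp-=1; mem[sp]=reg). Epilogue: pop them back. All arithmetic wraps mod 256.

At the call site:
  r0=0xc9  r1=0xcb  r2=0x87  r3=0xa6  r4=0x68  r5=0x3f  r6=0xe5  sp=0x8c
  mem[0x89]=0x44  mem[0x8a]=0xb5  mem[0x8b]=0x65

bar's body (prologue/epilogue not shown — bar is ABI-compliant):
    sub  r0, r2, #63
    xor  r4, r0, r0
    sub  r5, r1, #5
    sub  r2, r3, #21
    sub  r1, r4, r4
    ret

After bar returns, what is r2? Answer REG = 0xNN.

REG = 0x87

prologue: push r2 → mem[0x8b]=0x87, sp=0x8b
body[0] sub  r0, r2, #63 → r0=0x48
body[1] xor  r4, r0, r0 → r4=0x00
body[2] sub  r5, r1, #5 → r5=0xc6
body[3] sub  r2, r3, #21 → r2=0x91
body[4] sub  r1, r4, r4 → r1=0x00
epilogue: pop r2=0x87, sp=0x8c
r2 is callee-saved → restored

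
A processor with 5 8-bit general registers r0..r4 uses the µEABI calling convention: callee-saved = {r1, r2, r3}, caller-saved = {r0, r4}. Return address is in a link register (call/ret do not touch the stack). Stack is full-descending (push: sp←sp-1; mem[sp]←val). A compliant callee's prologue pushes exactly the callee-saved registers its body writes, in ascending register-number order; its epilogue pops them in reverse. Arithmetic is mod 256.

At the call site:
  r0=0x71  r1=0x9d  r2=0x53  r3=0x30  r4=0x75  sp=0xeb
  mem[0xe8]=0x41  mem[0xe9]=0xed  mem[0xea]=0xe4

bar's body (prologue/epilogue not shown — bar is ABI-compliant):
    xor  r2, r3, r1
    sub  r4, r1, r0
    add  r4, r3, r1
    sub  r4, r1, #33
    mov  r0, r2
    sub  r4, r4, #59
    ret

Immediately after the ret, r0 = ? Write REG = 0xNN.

prologue: push r2 -> mem[0xea]=0x53, sp=0xea
body[0] xor  r2, r3, r1 -> r2=0xad
body[1] sub  r4, r1, r0 -> r4=0x2c
body[2] add  r4, r3, r1 -> r4=0xcd
body[3] sub  r4, r1, #33 -> r4=0x7c
body[4] mov  r0, r2 -> r0=0xad
body[5] sub  r4, r4, #59 -> r4=0x41
epilogue: pop r2=0x53, sp=0xeb
r0 is caller-saved -> body value

REG = 0xad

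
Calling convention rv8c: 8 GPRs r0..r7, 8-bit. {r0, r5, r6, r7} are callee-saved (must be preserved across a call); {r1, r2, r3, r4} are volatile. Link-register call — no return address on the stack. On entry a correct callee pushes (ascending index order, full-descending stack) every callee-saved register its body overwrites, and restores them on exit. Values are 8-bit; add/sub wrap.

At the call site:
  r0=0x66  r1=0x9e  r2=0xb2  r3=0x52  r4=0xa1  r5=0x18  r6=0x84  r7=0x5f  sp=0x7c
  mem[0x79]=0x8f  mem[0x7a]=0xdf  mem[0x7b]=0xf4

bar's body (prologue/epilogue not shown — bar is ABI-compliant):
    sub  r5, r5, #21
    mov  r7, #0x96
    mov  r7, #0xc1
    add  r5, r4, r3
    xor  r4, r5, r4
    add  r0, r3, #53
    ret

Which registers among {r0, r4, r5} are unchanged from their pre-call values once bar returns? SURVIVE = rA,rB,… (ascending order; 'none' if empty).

prologue: push r0 -> mem[0x7b]=0x66, sp=0x7b
prologue: push r5 -> mem[0x7a]=0x18, sp=0x7a
prologue: push r7 -> mem[0x79]=0x5f, sp=0x79
body[0] sub  r5, r5, #21 -> r5=0x03
body[1] mov  r7, #0x96 -> r7=0x96
body[2] mov  r7, #0xc1 -> r7=0xc1
body[3] add  r5, r4, r3 -> r5=0xf3
body[4] xor  r4, r5, r4 -> r4=0x52
body[5] add  r0, r3, #53 -> r0=0x87
epilogue: pop r7=0x5f, sp=0x7a
epilogue: pop r5=0x18, sp=0x7b
epilogue: pop r0=0x66, sp=0x7c
r0: callee-saved, written=True
r4: caller-saved, written=True
r5: callee-saved, written=True

SURVIVE = r0,r5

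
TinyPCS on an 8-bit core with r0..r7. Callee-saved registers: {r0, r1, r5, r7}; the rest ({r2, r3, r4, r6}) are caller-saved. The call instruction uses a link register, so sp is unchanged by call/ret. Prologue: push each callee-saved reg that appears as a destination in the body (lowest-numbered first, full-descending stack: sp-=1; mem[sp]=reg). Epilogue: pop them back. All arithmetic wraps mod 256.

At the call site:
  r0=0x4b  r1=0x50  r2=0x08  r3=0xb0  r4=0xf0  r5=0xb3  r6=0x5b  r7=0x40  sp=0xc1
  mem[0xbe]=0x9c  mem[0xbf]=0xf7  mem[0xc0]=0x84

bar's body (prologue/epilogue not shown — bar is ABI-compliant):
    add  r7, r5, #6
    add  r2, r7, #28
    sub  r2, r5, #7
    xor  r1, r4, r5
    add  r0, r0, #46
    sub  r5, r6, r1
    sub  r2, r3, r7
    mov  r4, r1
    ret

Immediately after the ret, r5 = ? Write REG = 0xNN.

REG = 0xb3

prologue: push r0 → mem[0xc0]=0x4b, sp=0xc0
prologue: push r1 → mem[0xbf]=0x50, sp=0xbf
prologue: push r5 → mem[0xbe]=0xb3, sp=0xbe
prologue: push r7 → mem[0xbd]=0x40, sp=0xbd
body[0] add  r7, r5, #6 → r7=0xb9
body[1] add  r2, r7, #28 → r2=0xd5
body[2] sub  r2, r5, #7 → r2=0xac
body[3] xor  r1, r4, r5 → r1=0x43
body[4] add  r0, r0, #46 → r0=0x79
body[5] sub  r5, r6, r1 → r5=0x18
body[6] sub  r2, r3, r7 → r2=0xf7
body[7] mov  r4, r1 → r4=0x43
epilogue: pop r7=0x40, sp=0xbe
epilogue: pop r5=0xb3, sp=0xbf
epilogue: pop r1=0x50, sp=0xc0
epilogue: pop r0=0x4b, sp=0xc1
r5 is callee-saved → restored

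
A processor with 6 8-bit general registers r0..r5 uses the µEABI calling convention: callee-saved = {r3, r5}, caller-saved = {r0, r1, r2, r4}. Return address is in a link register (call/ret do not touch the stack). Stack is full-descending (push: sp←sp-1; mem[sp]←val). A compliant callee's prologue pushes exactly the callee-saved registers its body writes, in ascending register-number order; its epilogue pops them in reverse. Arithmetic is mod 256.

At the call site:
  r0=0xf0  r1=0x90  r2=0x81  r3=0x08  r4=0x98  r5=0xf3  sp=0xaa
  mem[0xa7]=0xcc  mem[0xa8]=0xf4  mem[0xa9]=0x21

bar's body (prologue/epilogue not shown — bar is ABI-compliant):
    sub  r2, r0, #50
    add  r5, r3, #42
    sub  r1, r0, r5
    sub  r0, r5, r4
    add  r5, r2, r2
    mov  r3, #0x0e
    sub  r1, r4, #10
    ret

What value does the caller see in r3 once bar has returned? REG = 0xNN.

REG = 0x08

prologue: push r3 → mem[0xa9]=0x08, sp=0xa9
prologue: push r5 → mem[0xa8]=0xf3, sp=0xa8
body[0] sub  r2, r0, #50 → r2=0xbe
body[1] add  r5, r3, #42 → r5=0x32
body[2] sub  r1, r0, r5 → r1=0xbe
body[3] sub  r0, r5, r4 → r0=0x9a
body[4] add  r5, r2, r2 → r5=0x7c
body[5] mov  r3, #0x0e → r3=0x0e
body[6] sub  r1, r4, #10 → r1=0x8e
epilogue: pop r5=0xf3, sp=0xa9
epilogue: pop r3=0x08, sp=0xaa
r3 is callee-saved → restored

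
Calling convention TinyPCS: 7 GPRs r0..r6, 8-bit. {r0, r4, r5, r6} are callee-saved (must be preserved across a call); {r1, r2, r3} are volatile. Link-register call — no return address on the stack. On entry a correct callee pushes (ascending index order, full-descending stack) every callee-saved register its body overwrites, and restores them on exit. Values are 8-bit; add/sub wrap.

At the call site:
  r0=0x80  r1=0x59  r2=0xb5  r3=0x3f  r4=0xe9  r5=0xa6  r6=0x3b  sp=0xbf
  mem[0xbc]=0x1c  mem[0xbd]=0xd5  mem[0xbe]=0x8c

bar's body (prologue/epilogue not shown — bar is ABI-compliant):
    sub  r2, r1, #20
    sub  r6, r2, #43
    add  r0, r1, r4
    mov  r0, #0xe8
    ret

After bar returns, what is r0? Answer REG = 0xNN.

REG = 0x80

prologue: push r0 -> mem[0xbe]=0x80, sp=0xbe
prologue: push r6 -> mem[0xbd]=0x3b, sp=0xbd
body[0] sub  r2, r1, #20 -> r2=0x45
body[1] sub  r6, r2, #43 -> r6=0x1a
body[2] add  r0, r1, r4 -> r0=0x42
body[3] mov  r0, #0xe8 -> r0=0xe8
epilogue: pop r6=0x3b, sp=0xbe
epilogue: pop r0=0x80, sp=0xbf
r0 is callee-saved -> restored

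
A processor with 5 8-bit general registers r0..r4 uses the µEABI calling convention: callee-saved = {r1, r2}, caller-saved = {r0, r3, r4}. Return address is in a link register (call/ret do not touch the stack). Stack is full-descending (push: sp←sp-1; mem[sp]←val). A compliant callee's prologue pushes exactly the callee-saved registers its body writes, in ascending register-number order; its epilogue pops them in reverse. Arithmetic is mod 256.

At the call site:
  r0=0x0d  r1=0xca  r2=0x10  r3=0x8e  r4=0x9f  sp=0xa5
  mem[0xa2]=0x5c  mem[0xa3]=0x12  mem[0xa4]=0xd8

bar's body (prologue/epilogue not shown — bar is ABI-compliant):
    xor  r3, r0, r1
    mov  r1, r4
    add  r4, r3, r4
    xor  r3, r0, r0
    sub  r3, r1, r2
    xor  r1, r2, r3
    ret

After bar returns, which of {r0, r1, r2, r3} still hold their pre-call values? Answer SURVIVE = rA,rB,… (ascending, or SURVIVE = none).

prologue: push r1 -> mem[0xa4]=0xca, sp=0xa4
body[0] xor  r3, r0, r1 -> r3=0xc7
body[1] mov  r1, r4 -> r1=0x9f
body[2] add  r4, r3, r4 -> r4=0x66
body[3] xor  r3, r0, r0 -> r3=0x00
body[4] sub  r3, r1, r2 -> r3=0x8f
body[5] xor  r1, r2, r3 -> r1=0x9f
epilogue: pop r1=0xca, sp=0xa5
r0: caller-saved, written=False
r1: callee-saved, written=True
r2: callee-saved, written=False
r3: caller-saved, written=True

SURVIVE = r0,r1,r2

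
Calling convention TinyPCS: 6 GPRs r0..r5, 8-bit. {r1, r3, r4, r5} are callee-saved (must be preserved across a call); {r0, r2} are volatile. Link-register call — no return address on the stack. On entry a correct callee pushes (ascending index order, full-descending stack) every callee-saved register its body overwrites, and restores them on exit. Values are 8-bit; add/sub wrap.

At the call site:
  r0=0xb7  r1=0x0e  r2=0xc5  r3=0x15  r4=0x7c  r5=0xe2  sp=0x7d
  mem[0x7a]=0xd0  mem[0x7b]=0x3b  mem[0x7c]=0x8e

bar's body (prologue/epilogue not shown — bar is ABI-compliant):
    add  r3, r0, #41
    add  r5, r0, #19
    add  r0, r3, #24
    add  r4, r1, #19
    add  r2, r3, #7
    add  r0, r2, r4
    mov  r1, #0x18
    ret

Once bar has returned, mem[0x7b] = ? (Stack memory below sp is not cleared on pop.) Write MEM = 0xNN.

MEM = 0x15

prologue: push r1 → mem[0x7c]=0x0e, sp=0x7c
prologue: push r3 → mem[0x7b]=0x15, sp=0x7b
prologue: push r4 → mem[0x7a]=0x7c, sp=0x7a
prologue: push r5 → mem[0x79]=0xe2, sp=0x79
body[0] add  r3, r0, #41 → r3=0xe0
body[1] add  r5, r0, #19 → r5=0xca
body[2] add  r0, r3, #24 → r0=0xf8
body[3] add  r4, r1, #19 → r4=0x21
body[4] add  r2, r3, #7 → r2=0xe7
body[5] add  r0, r2, r4 → r0=0x08
body[6] mov  r1, #0x18 → r1=0x18
epilogue: pop r5=0xe2, sp=0x7a
epilogue: pop r4=0x7c, sp=0x7b
epilogue: pop r3=0x15, sp=0x7c
epilogue: pop r1=0x0e, sp=0x7d
prologue pushed ['r1', 'r3', 'r4', 'r5'] at ['0x7c', '0x7b', '0x7a', '0x79']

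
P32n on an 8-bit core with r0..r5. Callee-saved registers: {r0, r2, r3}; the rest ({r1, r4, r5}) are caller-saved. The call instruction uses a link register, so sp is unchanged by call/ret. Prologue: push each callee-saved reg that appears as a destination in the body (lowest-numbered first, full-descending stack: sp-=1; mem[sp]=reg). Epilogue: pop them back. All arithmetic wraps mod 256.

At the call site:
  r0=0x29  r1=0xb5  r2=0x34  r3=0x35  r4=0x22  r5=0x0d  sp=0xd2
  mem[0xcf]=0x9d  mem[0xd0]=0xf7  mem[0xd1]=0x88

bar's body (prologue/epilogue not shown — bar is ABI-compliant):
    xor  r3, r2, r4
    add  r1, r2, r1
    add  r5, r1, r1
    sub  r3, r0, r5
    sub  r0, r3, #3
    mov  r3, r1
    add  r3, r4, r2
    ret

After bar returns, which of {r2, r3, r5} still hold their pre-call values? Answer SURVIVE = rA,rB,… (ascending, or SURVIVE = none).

SURVIVE = r2,r3

prologue: push r0 -> mem[0xd1]=0x29, sp=0xd1
prologue: push r3 -> mem[0xd0]=0x35, sp=0xd0
body[0] xor  r3, r2, r4 -> r3=0x16
body[1] add  r1, r2, r1 -> r1=0xe9
body[2] add  r5, r1, r1 -> r5=0xd2
body[3] sub  r3, r0, r5 -> r3=0x57
body[4] sub  r0, r3, #3 -> r0=0x54
body[5] mov  r3, r1 -> r3=0xe9
body[6] add  r3, r4, r2 -> r3=0x56
epilogue: pop r3=0x35, sp=0xd1
epilogue: pop r0=0x29, sp=0xd2
r2: callee-saved, written=False
r3: callee-saved, written=True
r5: caller-saved, written=True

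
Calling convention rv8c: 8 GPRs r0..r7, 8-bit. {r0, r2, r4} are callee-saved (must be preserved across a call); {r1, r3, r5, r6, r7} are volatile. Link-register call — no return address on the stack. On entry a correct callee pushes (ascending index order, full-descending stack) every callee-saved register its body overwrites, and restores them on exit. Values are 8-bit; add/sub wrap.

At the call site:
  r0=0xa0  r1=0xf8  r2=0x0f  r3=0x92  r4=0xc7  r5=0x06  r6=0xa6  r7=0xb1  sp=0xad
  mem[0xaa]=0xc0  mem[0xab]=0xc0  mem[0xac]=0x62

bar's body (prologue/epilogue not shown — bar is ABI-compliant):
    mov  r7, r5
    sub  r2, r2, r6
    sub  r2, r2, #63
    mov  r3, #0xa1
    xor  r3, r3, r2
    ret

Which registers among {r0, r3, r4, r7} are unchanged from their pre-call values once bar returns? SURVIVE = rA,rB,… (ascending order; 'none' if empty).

prologue: push r2 -> mem[0xac]=0x0f, sp=0xac
body[0] mov  r7, r5 -> r7=0x06
body[1] sub  r2, r2, r6 -> r2=0x69
body[2] sub  r2, r2, #63 -> r2=0x2a
body[3] mov  r3, #0xa1 -> r3=0xa1
body[4] xor  r3, r3, r2 -> r3=0x8b
epilogue: pop r2=0x0f, sp=0xad
r0: callee-saved, written=False
r3: caller-saved, written=True
r4: callee-saved, written=False
r7: caller-saved, written=True

SURVIVE = r0,r4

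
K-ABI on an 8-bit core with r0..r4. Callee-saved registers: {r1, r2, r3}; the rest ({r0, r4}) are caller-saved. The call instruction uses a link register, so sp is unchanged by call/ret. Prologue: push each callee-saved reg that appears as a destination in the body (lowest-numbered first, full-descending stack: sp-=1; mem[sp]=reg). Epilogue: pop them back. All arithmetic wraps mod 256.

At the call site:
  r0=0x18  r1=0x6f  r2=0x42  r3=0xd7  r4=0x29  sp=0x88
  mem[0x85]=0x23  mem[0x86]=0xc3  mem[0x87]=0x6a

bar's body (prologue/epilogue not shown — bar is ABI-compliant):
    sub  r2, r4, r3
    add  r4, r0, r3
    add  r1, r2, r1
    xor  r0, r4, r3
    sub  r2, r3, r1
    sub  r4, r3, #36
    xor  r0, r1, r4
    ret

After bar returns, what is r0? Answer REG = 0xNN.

REG = 0x72

prologue: push r1 → mem[0x87]=0x6f, sp=0x87
prologue: push r2 → mem[0x86]=0x42, sp=0x86
body[0] sub  r2, r4, r3 → r2=0x52
body[1] add  r4, r0, r3 → r4=0xef
body[2] add  r1, r2, r1 → r1=0xc1
body[3] xor  r0, r4, r3 → r0=0x38
body[4] sub  r2, r3, r1 → r2=0x16
body[5] sub  r4, r3, #36 → r4=0xb3
body[6] xor  r0, r1, r4 → r0=0x72
epilogue: pop r2=0x42, sp=0x87
epilogue: pop r1=0x6f, sp=0x88
r0 is caller-saved → body value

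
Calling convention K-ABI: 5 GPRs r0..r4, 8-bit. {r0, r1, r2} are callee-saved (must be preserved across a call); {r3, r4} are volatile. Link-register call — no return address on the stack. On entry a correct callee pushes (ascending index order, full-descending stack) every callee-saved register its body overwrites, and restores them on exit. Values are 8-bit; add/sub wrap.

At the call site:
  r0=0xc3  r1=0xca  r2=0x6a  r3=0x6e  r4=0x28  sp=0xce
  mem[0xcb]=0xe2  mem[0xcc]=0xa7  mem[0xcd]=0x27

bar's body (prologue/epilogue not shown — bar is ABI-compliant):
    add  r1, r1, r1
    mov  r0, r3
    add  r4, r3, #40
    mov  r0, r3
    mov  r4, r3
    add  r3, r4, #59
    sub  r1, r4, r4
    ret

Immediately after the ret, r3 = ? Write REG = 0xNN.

REG = 0xa9

prologue: push r0 -> mem[0xcd]=0xc3, sp=0xcd
prologue: push r1 -> mem[0xcc]=0xca, sp=0xcc
body[0] add  r1, r1, r1 -> r1=0x94
body[1] mov  r0, r3 -> r0=0x6e
body[2] add  r4, r3, #40 -> r4=0x96
body[3] mov  r0, r3 -> r0=0x6e
body[4] mov  r4, r3 -> r4=0x6e
body[5] add  r3, r4, #59 -> r3=0xa9
body[6] sub  r1, r4, r4 -> r1=0x00
epilogue: pop r1=0xca, sp=0xcd
epilogue: pop r0=0xc3, sp=0xce
r3 is caller-saved -> body value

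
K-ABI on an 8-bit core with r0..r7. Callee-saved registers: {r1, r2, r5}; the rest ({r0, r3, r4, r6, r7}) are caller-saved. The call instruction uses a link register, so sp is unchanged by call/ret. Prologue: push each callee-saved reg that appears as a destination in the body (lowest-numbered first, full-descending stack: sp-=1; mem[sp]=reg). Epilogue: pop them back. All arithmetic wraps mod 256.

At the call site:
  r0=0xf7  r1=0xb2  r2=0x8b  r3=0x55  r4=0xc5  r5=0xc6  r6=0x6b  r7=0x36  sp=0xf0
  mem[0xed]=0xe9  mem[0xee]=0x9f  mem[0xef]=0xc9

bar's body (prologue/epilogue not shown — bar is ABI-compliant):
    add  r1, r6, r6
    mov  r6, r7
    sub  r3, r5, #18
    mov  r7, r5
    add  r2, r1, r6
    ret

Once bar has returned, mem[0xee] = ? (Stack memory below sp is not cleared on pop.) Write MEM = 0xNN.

prologue: push r1 → mem[0xef]=0xb2, sp=0xef
prologue: push r2 → mem[0xee]=0x8b, sp=0xee
body[0] add  r1, r6, r6 → r1=0xd6
body[1] mov  r6, r7 → r6=0x36
body[2] sub  r3, r5, #18 → r3=0xb4
body[3] mov  r7, r5 → r7=0xc6
body[4] add  r2, r1, r6 → r2=0x0c
epilogue: pop r2=0x8b, sp=0xef
epilogue: pop r1=0xb2, sp=0xf0
prologue pushed ['r1', 'r2'] at ['0xef', '0xee']

MEM = 0x8b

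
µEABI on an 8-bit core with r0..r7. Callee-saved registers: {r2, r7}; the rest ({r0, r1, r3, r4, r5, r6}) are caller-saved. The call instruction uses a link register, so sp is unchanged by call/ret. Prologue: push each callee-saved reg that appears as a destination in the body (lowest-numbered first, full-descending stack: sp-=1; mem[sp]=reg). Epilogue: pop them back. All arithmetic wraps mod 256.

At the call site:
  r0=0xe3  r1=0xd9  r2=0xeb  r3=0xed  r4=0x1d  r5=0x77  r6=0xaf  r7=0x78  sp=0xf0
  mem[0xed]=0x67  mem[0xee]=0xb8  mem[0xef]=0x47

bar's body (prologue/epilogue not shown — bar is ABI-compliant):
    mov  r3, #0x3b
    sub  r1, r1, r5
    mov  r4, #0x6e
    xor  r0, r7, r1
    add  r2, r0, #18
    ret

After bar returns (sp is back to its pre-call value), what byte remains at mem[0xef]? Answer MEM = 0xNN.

MEM = 0xeb

prologue: push r2 -> mem[0xef]=0xeb, sp=0xef
body[0] mov  r3, #0x3b -> r3=0x3b
body[1] sub  r1, r1, r5 -> r1=0x62
body[2] mov  r4, #0x6e -> r4=0x6e
body[3] xor  r0, r7, r1 -> r0=0x1a
body[4] add  r2, r0, #18 -> r2=0x2c
epilogue: pop r2=0xeb, sp=0xf0
prologue pushed ['r2'] at ['0xef']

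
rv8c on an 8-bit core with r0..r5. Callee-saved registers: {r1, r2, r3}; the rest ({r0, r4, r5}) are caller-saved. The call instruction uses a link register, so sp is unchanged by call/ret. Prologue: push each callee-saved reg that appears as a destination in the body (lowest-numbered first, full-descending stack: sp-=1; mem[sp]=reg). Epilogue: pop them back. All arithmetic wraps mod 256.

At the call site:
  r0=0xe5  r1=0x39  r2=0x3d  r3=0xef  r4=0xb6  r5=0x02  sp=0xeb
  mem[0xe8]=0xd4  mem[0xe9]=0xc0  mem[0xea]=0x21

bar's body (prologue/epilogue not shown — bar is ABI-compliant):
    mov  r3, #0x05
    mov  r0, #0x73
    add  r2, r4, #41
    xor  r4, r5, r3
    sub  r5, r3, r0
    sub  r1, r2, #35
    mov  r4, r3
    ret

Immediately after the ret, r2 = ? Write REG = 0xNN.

REG = 0x3d

prologue: push r1 -> mem[0xea]=0x39, sp=0xea
prologue: push r2 -> mem[0xe9]=0x3d, sp=0xe9
prologue: push r3 -> mem[0xe8]=0xef, sp=0xe8
body[0] mov  r3, #0x05 -> r3=0x05
body[1] mov  r0, #0x73 -> r0=0x73
body[2] add  r2, r4, #41 -> r2=0xdf
body[3] xor  r4, r5, r3 -> r4=0x07
body[4] sub  r5, r3, r0 -> r5=0x92
body[5] sub  r1, r2, #35 -> r1=0xbc
body[6] mov  r4, r3 -> r4=0x05
epilogue: pop r3=0xef, sp=0xe9
epilogue: pop r2=0x3d, sp=0xea
epilogue: pop r1=0x39, sp=0xeb
r2 is callee-saved -> restored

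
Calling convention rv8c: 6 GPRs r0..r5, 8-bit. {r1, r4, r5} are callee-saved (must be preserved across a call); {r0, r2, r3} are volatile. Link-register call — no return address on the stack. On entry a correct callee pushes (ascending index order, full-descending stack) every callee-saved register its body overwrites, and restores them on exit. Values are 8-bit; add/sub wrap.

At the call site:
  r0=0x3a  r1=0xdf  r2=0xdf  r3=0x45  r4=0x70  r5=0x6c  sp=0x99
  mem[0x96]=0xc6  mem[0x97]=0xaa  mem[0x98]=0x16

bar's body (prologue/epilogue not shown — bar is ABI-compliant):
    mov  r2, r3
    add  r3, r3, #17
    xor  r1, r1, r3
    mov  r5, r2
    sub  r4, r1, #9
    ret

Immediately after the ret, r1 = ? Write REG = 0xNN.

REG = 0xdf

prologue: push r1 -> mem[0x98]=0xdf, sp=0x98
prologue: push r4 -> mem[0x97]=0x70, sp=0x97
prologue: push r5 -> mem[0x96]=0x6c, sp=0x96
body[0] mov  r2, r3 -> r2=0x45
body[1] add  r3, r3, #17 -> r3=0x56
body[2] xor  r1, r1, r3 -> r1=0x89
body[3] mov  r5, r2 -> r5=0x45
body[4] sub  r4, r1, #9 -> r4=0x80
epilogue: pop r5=0x6c, sp=0x97
epilogue: pop r4=0x70, sp=0x98
epilogue: pop r1=0xdf, sp=0x99
r1 is callee-saved -> restored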